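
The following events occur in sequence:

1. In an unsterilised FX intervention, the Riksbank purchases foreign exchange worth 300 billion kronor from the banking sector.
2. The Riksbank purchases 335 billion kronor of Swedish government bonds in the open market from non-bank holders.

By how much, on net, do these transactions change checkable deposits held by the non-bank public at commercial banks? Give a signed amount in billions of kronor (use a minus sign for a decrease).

+335 billion

Riksbank balance sheet:
  Assets:      Securities +335B, Foreign assets +300B
  Liabilities: Bank reserves +635B
Commercial banking system:
  Assets:      Reserves at CB +635B, Foreign assets −300B
  Liabilities: Checkable deposits +335B
So the change in checkable deposits held by the non-bank public at commercial banks is +335 billion.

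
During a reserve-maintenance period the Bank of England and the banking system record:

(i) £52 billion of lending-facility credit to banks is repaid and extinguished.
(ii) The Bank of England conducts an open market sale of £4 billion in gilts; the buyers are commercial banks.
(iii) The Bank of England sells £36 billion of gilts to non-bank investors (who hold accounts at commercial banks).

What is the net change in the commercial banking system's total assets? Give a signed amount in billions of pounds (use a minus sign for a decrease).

Bank of England balance sheet:
  Assets:      Securities −£40B, Loans to banks −£52B
  Liabilities: Bank reserves −£92B
Commercial banking system:
  Assets:      Reserves at CB −£92B, Securities +£4B
  Liabilities: Checkable deposits −£36B, Borrowings from CB −£52B
Change in total bank assets = -£88 billion.

-£88 billion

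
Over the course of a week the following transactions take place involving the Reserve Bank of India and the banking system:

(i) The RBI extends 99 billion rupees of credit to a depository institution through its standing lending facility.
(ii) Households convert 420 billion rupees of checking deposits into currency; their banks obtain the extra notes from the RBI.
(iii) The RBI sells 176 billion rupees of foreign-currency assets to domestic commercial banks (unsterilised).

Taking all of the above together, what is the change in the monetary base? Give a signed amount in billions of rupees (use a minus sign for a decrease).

-77 billion

Discount-window loan 99 billion rupees: RBI balance sheet expands → +99B.
Currency withdrawal 420 billion rupees: just a shift between currency and reserves — both are base money → 0.
FX sale 176 billion rupees: RBI balance sheet contracts → −176B.
Net: 99 + 0 − 176 = -77 billion.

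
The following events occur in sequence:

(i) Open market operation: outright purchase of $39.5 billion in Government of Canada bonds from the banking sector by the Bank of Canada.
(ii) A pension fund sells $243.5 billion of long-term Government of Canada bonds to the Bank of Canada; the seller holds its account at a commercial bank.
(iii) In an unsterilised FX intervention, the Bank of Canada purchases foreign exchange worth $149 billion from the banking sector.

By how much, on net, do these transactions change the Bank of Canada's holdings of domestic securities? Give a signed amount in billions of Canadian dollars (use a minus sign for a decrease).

OMO purchase (from banks) $39.5 billion: securities added to the Bank of Canada's portfolio → +$39.5B.
Asset purchase (from non-banks) $243.5 billion: securities added to the Bank of Canada's portfolio → +$243.5B.
FX purchase $149 billion: the Bank of Canada's securities portfolio is untouched → 0.
Net: 39.5 + 243.5 + 0 = +$283 billion.

+$283 billion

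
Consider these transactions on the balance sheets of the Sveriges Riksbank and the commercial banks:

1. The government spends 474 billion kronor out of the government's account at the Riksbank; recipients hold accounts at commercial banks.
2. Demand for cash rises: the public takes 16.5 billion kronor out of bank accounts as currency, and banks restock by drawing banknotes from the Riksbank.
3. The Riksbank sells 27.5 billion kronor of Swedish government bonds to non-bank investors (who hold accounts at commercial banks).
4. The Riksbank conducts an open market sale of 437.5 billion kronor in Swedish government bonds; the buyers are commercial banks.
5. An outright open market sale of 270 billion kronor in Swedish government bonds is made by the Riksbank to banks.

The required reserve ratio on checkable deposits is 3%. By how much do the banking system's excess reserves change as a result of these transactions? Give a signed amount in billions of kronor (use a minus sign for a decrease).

-290.4 billion

Government spending 474 billion kronor: reserves +474B, deposits +474B.
Currency withdrawal 16.5 billion kronor: reserves −16.5B, deposits −16.5B.
Asset sale (to non-banks) 27.5 billion kronor: reserves −27.5B, deposits −27.5B.
OMO sale (to banks) 437.5 billion kronor: reserves −437.5B, deposits 0.
OMO sale (to banks) 270 billion kronor: reserves −270B, deposits 0.
Totals: Δreserves = −277.5B, Δdeposits = +430B.
Δrequired reserves = 3% × +430B = +12.9B.
Δexcess reserves = Δreserves − Δrequired = −277.5B − (+12.9B) = -290.4 billion.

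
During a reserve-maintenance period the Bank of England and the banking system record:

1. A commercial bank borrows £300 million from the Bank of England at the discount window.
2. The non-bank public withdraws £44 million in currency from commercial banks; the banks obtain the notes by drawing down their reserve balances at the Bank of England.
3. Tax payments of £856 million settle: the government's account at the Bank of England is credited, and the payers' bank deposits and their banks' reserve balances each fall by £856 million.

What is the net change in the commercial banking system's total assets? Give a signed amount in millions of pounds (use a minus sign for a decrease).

Discount-window loan £300 million: bank balance sheets expand → +£300M.
Currency withdrawal £44 million: bank balance sheets shrink → −£44M.
Government account inflow £856 million: bank balance sheets shrink → −£856M.
Net: 300 − 44 − 856 = -£600 million.

-£600 million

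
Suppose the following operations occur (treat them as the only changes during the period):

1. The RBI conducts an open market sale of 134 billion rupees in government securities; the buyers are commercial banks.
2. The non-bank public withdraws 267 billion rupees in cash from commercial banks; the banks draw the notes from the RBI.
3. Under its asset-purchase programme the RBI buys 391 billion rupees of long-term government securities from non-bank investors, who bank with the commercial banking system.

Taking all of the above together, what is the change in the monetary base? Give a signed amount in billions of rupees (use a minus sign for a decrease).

OMO sale (to banks) 134 billion rupees: RBI balance sheet contracts → −134B.
Currency withdrawal 267 billion rupees: just a shift between currency and reserves — both are base money → 0.
Asset purchase (from non-banks) 391 billion rupees: RBI balance sheet expands → +391B.
Net: −134 + 0 + 391 = +257 billion.

+257 billion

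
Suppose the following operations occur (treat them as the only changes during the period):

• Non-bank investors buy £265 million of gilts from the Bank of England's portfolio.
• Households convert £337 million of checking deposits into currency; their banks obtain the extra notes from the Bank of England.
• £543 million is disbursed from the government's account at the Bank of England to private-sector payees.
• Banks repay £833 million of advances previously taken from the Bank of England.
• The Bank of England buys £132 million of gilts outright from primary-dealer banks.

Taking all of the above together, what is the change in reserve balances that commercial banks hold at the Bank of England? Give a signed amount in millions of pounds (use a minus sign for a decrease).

-£760 million

Asset sale (to non-banks) £265 million: the non-bank buyers' banks settle from reserves → −£265M.
Currency withdrawal £337 million: banks swap reserves for currency → −£337M.
Government spending £543 million: government payments flow into bank reserve accounts → +£543M.
Discount-window repayment £833 million: repayment is debited from reserves → −£833M.
OMO purchase (from banks) £132 million: the Bank of England pays by crediting reserve accounts → +£132M.
Net: −265 − 337 + 543 − 833 + 132 = -£760 million.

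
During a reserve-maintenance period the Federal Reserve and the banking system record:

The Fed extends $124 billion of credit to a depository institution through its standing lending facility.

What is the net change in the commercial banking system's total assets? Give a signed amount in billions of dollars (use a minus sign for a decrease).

+$124 billion

Discount-window loan $124 billion: bank balance sheets expand → +$124B.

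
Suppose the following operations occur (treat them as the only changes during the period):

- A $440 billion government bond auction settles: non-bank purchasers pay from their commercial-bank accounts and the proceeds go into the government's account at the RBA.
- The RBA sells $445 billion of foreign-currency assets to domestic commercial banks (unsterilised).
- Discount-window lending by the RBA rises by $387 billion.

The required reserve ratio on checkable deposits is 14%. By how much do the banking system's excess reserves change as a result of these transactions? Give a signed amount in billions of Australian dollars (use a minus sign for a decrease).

Government account inflow $440 billion: reserves −$440B, deposits −$440B.
FX sale $445 billion: reserves −$445B, deposits 0.
Discount-window loan $387 billion: reserves +$387B, deposits 0.
Totals: Δreserves = −$498B, Δdeposits = −$440B.
Δrequired reserves = 14% × −$440B = −$61.6B.
Δexcess reserves = Δreserves − Δrequired = −$498B − (−$61.6B) = -$436.4 billion.

-$436.4 billion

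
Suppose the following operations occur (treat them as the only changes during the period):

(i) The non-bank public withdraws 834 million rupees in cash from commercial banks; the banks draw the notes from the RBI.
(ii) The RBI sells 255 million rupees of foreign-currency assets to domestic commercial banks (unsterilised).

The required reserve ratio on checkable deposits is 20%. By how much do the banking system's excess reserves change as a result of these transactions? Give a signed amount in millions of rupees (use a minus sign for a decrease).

-922.2 million

Currency withdrawal 834 million rupees: reserves −834M, deposits −834M.
FX sale 255 million rupees: reserves −255M, deposits 0.
Totals: Δreserves = −1089M, Δdeposits = −834M.
Δrequired reserves = 20% × −834M = −166.8M.
Δexcess reserves = Δreserves − Δrequired = −1089M − (−166.8M) = -922.2 million.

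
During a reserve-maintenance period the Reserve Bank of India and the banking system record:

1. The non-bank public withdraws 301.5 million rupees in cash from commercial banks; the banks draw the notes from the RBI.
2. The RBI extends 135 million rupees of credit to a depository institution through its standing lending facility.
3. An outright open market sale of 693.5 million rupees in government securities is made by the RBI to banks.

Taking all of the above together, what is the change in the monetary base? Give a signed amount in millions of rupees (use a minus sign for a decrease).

-558.5 million

Currency withdrawal 301.5 million rupees: just a shift between currency and reserves — both are base money → 0.
Discount-window loan 135 million rupees: RBI balance sheet expands → +135M.
OMO sale (to banks) 693.5 million rupees: RBI balance sheet contracts → −693.5M.
Net: 0 + 135 − 693.5 = -558.5 million.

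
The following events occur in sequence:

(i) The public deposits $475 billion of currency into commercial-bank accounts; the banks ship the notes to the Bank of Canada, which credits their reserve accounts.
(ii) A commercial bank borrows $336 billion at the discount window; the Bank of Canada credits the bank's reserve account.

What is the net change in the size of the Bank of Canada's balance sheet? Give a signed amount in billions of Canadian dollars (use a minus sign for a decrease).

Currency deposit $475 billion: only the composition of liabilities changes → 0.
Discount-window loan $336 billion: a Bank of Canada asset is acquired → +$336B.
Net: 0 + 336 = +$336 billion.

+$336 billion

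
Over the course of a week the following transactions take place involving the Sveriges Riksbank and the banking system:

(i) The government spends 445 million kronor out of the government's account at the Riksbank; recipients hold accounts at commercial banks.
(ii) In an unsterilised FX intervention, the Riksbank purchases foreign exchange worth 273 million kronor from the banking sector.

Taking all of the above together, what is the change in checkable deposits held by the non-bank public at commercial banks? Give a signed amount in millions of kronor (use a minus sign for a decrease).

Riksbank balance sheet:
  Assets:      Foreign assets +273M
  Liabilities: Bank reserves +718M, Government deposits −445M
Commercial banking system:
  Assets:      Reserves at CB +718M, Foreign assets −273M
  Liabilities: Checkable deposits +445M
So the change in checkable deposits held by the non-bank public at commercial banks is +445 million.

+445 million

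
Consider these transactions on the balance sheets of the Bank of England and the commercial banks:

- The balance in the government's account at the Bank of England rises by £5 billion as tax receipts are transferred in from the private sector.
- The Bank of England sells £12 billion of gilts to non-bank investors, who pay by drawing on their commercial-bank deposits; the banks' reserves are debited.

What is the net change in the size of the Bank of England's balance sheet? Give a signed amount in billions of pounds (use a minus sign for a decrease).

Government account inflow £5 billion: only the composition of liabilities changes → 0.
Asset sale (to non-banks) £12 billion: a Bank of England asset is shed → −£12B.
Net: 0 − 12 = -£12 billion.

-£12 billion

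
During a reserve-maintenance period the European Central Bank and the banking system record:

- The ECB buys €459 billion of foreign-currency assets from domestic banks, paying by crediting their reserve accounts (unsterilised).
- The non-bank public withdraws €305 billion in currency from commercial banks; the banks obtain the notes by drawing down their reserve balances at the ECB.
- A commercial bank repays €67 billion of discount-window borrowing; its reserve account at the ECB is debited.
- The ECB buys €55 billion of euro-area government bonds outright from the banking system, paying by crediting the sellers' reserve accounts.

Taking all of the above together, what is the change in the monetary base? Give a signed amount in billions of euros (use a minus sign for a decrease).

+€447 billion

ECB balance sheet:
  Assets:      Securities +€55B, Loans to banks −€67B, Foreign assets +€459B
  Liabilities: Bank reserves +€142B, Currency in circulation +€305B
Commercial banking system:
  Assets:      Reserves at CB +€142B, Securities −€55B, Foreign assets −€459B
  Liabilities: Checkable deposits −€305B, Borrowings from CB −€67B
Monetary base = currency + reserves: +€305B + (+€142B) = +€447 billion.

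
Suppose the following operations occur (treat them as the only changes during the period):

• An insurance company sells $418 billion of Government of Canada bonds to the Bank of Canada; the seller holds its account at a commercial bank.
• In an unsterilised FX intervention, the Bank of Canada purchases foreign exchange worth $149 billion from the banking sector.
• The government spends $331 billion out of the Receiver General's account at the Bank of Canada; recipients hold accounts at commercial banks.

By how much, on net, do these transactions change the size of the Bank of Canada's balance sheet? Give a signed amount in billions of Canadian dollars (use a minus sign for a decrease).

Bank of Canada balance sheet:
  Assets:      Securities +$418B, Foreign assets +$149B
  Liabilities: Bank reserves +$898B, Government deposits −$331B
Commercial banking system:
  Assets:      Reserves at CB +$898B, Foreign assets −$149B
  Liabilities: Checkable deposits +$749B
Change in total Bank of Canada assets = +$567 billion.

+$567 billion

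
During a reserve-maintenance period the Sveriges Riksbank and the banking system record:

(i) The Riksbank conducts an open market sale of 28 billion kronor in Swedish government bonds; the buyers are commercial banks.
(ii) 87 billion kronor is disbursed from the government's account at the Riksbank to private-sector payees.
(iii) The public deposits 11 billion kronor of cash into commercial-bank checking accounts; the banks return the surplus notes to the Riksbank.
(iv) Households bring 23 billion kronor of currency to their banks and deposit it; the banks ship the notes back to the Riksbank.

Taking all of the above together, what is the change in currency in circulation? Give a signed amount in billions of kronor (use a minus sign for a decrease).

-34 billion

OMO sale (to banks) 28 billion kronor: no currency enters or leaves circulation → 0.
Government spending 87 billion kronor: no currency enters or leaves circulation → 0.
Currency deposit 11 billion kronor: notes return to the central bank → −11B.
Currency deposit 23 billion kronor: notes return to the central bank → −23B.
Net: 0 + 0 − 11 − 23 = -34 billion.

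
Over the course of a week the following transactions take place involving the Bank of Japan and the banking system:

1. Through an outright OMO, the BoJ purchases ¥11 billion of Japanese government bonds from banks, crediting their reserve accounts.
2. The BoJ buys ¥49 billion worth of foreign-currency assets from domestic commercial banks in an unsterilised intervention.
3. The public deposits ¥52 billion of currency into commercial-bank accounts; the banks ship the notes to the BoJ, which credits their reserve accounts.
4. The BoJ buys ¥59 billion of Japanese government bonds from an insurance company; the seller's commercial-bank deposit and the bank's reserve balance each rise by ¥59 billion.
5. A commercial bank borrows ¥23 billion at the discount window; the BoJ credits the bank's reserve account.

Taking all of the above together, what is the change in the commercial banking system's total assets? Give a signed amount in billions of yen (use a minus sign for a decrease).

+¥134 billion

OMO purchase (from banks) ¥11 billion: just an asset swap on bank balance sheets → 0.
FX purchase ¥49 billion: just an asset swap on bank balance sheets → 0.
Currency deposit ¥52 billion: bank balance sheets expand → +¥52B.
Asset purchase (from non-banks) ¥59 billion: bank balance sheets expand → +¥59B.
Discount-window loan ¥23 billion: bank balance sheets expand → +¥23B.
Net: 0 + 0 + 52 + 59 + 23 = +¥134 billion.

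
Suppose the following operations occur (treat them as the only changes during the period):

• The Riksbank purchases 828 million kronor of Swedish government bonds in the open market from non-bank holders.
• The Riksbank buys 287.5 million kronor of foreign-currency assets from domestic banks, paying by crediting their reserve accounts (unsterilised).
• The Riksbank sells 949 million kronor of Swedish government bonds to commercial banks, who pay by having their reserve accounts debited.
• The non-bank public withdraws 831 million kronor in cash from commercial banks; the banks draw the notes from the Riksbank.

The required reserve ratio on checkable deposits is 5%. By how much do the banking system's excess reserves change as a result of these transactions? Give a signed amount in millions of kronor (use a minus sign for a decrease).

-664.35 million

Asset purchase (from non-banks) 828 million kronor: reserves +828M, deposits +828M.
FX purchase 287.5 million kronor: reserves +287.5M, deposits 0.
OMO sale (to banks) 949 million kronor: reserves −949M, deposits 0.
Currency withdrawal 831 million kronor: reserves −831M, deposits −831M.
Totals: Δreserves = −664.5M, Δdeposits = −3M.
Δrequired reserves = 5% × −3M = −0.15M.
Δexcess reserves = Δreserves − Δrequired = −664.5M − (−0.15M) = -664.35 million.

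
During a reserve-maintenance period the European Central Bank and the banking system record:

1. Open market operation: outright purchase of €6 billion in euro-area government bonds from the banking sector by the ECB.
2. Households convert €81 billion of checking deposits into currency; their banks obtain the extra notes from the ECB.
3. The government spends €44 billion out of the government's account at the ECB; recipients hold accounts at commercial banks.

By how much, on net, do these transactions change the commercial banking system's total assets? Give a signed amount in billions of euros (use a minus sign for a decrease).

-€37 billion

OMO purchase (from banks) €6 billion: just an asset swap on bank balance sheets → 0.
Currency withdrawal €81 billion: bank balance sheets shrink → −€81B.
Government spending €44 billion: bank balance sheets expand → +€44B.
Net: 0 − 81 + 44 = -€37 billion.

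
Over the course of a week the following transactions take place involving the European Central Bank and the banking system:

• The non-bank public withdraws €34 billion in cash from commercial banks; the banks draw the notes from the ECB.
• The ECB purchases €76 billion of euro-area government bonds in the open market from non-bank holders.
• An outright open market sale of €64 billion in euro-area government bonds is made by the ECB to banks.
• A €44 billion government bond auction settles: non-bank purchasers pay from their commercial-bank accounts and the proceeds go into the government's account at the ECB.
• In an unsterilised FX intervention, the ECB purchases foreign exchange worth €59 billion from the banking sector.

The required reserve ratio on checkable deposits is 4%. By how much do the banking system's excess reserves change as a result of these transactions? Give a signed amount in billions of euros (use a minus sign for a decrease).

Currency withdrawal €34 billion: reserves −€34B, deposits −€34B.
Asset purchase (from non-banks) €76 billion: reserves +€76B, deposits +€76B.
OMO sale (to banks) €64 billion: reserves −€64B, deposits 0.
Government account inflow €44 billion: reserves −€44B, deposits −€44B.
FX purchase €59 billion: reserves +€59B, deposits 0.
Totals: Δreserves = −€7B, Δdeposits = −€2B.
Δrequired reserves = 4% × −€2B = −€0.08B.
Δexcess reserves = Δreserves − Δrequired = −€7B − (−€0.08B) = -€6.92 billion.

-€6.92 billion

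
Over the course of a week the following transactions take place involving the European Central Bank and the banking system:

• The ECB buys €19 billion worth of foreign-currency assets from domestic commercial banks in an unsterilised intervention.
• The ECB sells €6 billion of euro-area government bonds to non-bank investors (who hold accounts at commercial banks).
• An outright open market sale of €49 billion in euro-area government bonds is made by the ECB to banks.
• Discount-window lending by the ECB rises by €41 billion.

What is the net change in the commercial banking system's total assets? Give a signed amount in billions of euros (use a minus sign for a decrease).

FX purchase €19 billion: just an asset swap on bank balance sheets → 0.
Asset sale (to non-banks) €6 billion: bank balance sheets shrink → −€6B.
OMO sale (to banks) €49 billion: just an asset swap on bank balance sheets → 0.
Discount-window loan €41 billion: bank balance sheets expand → +€41B.
Net: 0 − 6 + 0 + 41 = +€35 billion.

+€35 billion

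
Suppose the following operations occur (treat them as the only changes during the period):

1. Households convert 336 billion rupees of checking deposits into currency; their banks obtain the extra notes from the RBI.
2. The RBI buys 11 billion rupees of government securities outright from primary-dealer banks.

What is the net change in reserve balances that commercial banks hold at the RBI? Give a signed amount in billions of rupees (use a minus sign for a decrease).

RBI balance sheet:
  Assets:      Securities +11B
  Liabilities: Bank reserves −325B, Currency in circulation +336B
Commercial banking system:
  Assets:      Reserves at CB −325B, Securities −11B
  Liabilities: Checkable deposits −336B
So the change in reserve balances that commercial banks hold at the RBI is -325 billion.

-325 billion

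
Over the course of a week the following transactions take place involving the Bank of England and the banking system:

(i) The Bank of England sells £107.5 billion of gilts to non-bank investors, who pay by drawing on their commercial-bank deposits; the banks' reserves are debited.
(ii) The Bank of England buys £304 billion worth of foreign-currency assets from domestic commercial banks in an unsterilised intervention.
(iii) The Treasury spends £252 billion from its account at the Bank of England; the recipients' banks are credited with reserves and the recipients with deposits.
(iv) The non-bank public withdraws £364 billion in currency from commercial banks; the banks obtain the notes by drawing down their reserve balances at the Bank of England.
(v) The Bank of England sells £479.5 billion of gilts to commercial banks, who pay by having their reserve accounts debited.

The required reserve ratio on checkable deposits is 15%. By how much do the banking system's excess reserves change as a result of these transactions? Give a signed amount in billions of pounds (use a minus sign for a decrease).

Asset sale (to non-banks) £107.5 billion: reserves −£107.5B, deposits −£107.5B.
FX purchase £304 billion: reserves +£304B, deposits 0.
Government spending £252 billion: reserves +£252B, deposits +£252B.
Currency withdrawal £364 billion: reserves −£364B, deposits −£364B.
OMO sale (to banks) £479.5 billion: reserves −£479.5B, deposits 0.
Totals: Δreserves = −£395B, Δdeposits = −£219.5B.
Δrequired reserves = 15% × −£219.5B = −£32.925B.
Δexcess reserves = Δreserves − Δrequired = −£395B − (−£32.925B) = -£362.075 billion.

-£362.075 billion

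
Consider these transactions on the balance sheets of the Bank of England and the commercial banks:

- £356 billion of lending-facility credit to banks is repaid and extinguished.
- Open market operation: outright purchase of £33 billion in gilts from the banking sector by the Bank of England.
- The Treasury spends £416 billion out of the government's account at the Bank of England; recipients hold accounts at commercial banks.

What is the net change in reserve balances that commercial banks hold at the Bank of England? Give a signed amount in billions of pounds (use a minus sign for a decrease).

+£93 billion

Discount-window repayment £356 billion: repayment is debited from reserves → −£356B.
OMO purchase (from banks) £33 billion: the Bank of England pays by crediting reserve accounts → +£33B.
Government spending £416 billion: government payments flow into bank reserve accounts → +£416B.
Net: −356 + 33 + 416 = +£93 billion.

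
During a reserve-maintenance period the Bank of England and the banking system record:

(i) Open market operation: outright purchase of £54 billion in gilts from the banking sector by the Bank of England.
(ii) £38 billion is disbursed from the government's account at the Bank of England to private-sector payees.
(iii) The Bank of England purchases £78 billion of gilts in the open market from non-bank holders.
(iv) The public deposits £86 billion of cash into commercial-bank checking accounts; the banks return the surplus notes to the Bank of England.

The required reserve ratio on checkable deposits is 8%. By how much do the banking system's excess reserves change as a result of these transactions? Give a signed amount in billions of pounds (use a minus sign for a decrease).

+£239.84 billion

OMO purchase (from banks) £54 billion: reserves +£54B, deposits 0.
Government spending £38 billion: reserves +£38B, deposits +£38B.
Asset purchase (from non-banks) £78 billion: reserves +£78B, deposits +£78B.
Currency deposit £86 billion: reserves +£86B, deposits +£86B.
Totals: Δreserves = +£256B, Δdeposits = +£202B.
Δrequired reserves = 8% × +£202B = +£16.16B.
Δexcess reserves = Δreserves − Δrequired = +£256B − (+£16.16B) = +£239.84 billion.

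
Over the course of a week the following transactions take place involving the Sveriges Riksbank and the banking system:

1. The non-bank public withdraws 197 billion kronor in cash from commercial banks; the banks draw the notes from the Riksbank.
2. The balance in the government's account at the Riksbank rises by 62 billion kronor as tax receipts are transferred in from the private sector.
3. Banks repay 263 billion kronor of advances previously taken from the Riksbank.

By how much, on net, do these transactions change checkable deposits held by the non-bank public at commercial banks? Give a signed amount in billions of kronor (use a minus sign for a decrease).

-259 billion

Riksbank balance sheet:
  Assets:      Loans to banks −263B
  Liabilities: Bank reserves −522B, Currency in circulation +197B, Government deposits +62B
Commercial banking system:
  Assets:      Reserves at CB −522B
  Liabilities: Checkable deposits −259B, Borrowings from CB −263B
So the change in checkable deposits held by the non-bank public at commercial banks is -259 billion.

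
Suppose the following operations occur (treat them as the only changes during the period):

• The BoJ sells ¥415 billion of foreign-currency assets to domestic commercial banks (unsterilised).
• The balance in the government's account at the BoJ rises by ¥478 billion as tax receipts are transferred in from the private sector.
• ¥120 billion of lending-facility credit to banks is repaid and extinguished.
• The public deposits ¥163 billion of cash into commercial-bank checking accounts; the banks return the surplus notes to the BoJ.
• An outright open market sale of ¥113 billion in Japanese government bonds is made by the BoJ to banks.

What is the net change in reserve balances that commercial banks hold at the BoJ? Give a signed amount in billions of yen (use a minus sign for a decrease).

-¥963 billion

FX sale ¥415 billion: the buying banks pay out of their reserve balances → −¥415B.
Government account inflow ¥478 billion: funds move from bank reserves into the government account → −¥478B.
Discount-window repayment ¥120 billion: repayment is debited from reserves → −¥120B.
Currency deposit ¥163 billion: returned notes are swapped for reserve credit → +¥163B.
OMO sale (to banks) ¥113 billion: the buying banks pay out of their reserve balances → −¥113B.
Net: −415 − 478 − 120 + 163 − 113 = -¥963 billion.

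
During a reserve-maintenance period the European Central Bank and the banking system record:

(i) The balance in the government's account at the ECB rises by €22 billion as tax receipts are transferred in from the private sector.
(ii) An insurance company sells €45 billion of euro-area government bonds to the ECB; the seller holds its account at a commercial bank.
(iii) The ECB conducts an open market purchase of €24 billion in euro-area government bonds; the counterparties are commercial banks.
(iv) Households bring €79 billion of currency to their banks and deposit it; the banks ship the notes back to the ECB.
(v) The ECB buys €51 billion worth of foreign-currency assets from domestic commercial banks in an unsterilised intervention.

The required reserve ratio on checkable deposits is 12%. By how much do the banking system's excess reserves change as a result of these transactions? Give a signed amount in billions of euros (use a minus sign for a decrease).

Government account inflow €22 billion: reserves −€22B, deposits −€22B.
Asset purchase (from non-banks) €45 billion: reserves +€45B, deposits +€45B.
OMO purchase (from banks) €24 billion: reserves +€24B, deposits 0.
Currency deposit €79 billion: reserves +€79B, deposits +€79B.
FX purchase €51 billion: reserves +€51B, deposits 0.
Totals: Δreserves = +€177B, Δdeposits = +€102B.
Δrequired reserves = 12% × +€102B = +€12.24B.
Δexcess reserves = Δreserves − Δrequired = +€177B − (+€12.24B) = +€164.76 billion.

+€164.76 billion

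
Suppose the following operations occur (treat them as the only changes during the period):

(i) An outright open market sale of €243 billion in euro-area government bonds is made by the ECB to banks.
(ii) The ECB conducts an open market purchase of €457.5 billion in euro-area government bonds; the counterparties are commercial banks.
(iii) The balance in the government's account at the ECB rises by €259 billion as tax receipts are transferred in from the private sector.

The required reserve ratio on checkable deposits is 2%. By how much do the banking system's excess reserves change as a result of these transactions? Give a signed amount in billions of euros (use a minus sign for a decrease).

-€39.32 billion

OMO sale (to banks) €243 billion: reserves −€243B, deposits 0.
OMO purchase (from banks) €457.5 billion: reserves +€457.5B, deposits 0.
Government account inflow €259 billion: reserves −€259B, deposits −€259B.
Totals: Δreserves = −€44.5B, Δdeposits = −€259B.
Δrequired reserves = 2% × −€259B = −€5.18B.
Δexcess reserves = Δreserves − Δrequired = −€44.5B − (−€5.18B) = -€39.32 billion.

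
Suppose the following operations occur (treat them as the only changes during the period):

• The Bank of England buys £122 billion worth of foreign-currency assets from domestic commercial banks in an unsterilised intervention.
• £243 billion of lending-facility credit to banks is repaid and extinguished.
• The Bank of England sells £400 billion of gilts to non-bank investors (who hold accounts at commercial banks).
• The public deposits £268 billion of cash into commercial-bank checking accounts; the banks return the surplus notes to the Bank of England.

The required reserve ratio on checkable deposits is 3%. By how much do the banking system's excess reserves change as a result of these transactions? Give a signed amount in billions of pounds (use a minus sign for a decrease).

FX purchase £122 billion: reserves +£122B, deposits 0.
Discount-window repayment £243 billion: reserves −£243B, deposits 0.
Asset sale (to non-banks) £400 billion: reserves −£400B, deposits −£400B.
Currency deposit £268 billion: reserves +£268B, deposits +£268B.
Totals: Δreserves = −£253B, Δdeposits = −£132B.
Δrequired reserves = 3% × −£132B = −£3.96B.
Δexcess reserves = Δreserves − Δrequired = −£253B − (−£3.96B) = -£249.04 billion.

-£249.04 billion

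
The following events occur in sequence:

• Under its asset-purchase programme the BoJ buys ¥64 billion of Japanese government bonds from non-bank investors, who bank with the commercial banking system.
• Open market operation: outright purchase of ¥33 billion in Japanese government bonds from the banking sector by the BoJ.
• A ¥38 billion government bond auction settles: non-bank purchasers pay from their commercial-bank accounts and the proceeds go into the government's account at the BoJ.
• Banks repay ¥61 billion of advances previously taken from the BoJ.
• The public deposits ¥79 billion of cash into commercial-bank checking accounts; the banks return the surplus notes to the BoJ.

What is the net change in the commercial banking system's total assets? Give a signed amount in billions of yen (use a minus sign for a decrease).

+¥44 billion

BoJ balance sheet:
  Assets:      Securities +¥97B, Loans to banks −¥61B
  Liabilities: Bank reserves +¥77B, Currency in circulation −¥79B, Government deposits +¥38B
Commercial banking system:
  Assets:      Reserves at CB +¥77B, Securities −¥33B
  Liabilities: Checkable deposits +¥105B, Borrowings from CB −¥61B
Change in total bank assets = +¥44 billion.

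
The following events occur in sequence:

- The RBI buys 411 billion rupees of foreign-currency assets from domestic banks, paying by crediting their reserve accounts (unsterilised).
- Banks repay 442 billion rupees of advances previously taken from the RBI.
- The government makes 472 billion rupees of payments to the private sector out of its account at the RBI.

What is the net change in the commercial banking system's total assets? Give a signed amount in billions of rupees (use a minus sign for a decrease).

+30 billion

FX purchase 411 billion rupees: just an asset swap on bank balance sheets → 0.
Discount-window repayment 442 billion rupees: bank balance sheets shrink → −442B.
Government spending 472 billion rupees: bank balance sheets expand → +472B.
Net: 0 − 442 + 472 = +30 billion.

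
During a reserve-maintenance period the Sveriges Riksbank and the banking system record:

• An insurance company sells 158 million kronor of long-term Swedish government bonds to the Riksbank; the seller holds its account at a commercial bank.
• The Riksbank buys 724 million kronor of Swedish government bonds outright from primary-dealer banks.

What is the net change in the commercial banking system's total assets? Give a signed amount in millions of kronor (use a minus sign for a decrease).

+158 million

Riksbank balance sheet:
  Assets:      Securities +882M
  Liabilities: Bank reserves +882M
Commercial banking system:
  Assets:      Reserves at CB +882M, Securities −724M
  Liabilities: Checkable deposits +158M
Change in total bank assets = +158 million.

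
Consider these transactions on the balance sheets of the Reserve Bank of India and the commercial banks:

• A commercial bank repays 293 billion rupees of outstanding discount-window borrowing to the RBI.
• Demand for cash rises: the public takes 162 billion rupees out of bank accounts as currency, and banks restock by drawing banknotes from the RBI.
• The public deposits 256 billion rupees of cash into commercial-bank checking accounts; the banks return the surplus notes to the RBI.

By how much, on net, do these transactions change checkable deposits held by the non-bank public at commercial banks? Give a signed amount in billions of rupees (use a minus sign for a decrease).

Discount-window repayment 293 billion rupees: the counterparty is a bank, so public deposits are unchanged → 0.
Currency withdrawal 162 billion rupees: non-bank counterparties' bank balances fall → −162B.
Currency deposit 256 billion rupees: non-bank counterparties' bank balances rise → +256B.
Net: 0 − 162 + 256 = +94 billion.

+94 billion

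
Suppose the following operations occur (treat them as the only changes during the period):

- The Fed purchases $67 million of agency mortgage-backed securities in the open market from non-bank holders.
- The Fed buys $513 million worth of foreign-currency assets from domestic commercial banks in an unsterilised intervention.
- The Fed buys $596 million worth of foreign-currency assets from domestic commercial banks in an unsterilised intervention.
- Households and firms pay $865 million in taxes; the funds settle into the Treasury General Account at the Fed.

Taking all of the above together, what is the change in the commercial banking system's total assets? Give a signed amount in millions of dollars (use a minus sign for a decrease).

Asset purchase (from non-banks) $67 million: bank balance sheets expand → +$67M.
FX purchase $513 million: just an asset swap on bank balance sheets → 0.
FX purchase $596 million: just an asset swap on bank balance sheets → 0.
Government account inflow $865 million: bank balance sheets shrink → −$865M.
Net: 67 + 0 + 0 − 865 = -$798 million.

-$798 million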